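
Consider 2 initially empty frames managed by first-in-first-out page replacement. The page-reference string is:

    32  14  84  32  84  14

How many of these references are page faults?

5

32: fault, frames {32}
14: fault, frames {32,14}
84: fault, evict 32, frames {14,84}
32: fault, evict 14, frames {84,32}
84: hit
14: fault, evict 84, frames {32,14}
Page faults: 5.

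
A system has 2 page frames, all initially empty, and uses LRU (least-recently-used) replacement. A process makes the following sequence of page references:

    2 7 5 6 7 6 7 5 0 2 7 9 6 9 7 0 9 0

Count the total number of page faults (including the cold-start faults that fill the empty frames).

14

2 → fault, frames {2}
7 → fault, frames {2,7}
5 → fault, evict 2, frames {7,5}
6 → fault, evict 7, frames {5,6}
7 → fault, evict 5, frames {6,7}
6 → hit
7 → hit
5 → fault, evict 6, frames {7,5}
0 → fault, evict 7, frames {5,0}
2 → fault, evict 5, frames {0,2}
7 → fault, evict 0, frames {2,7}
9 → fault, evict 2, frames {7,9}
6 → fault, evict 7, frames {9,6}
9 → hit
7 → fault, evict 6, frames {9,7}
0 → fault, evict 9, frames {7,0}
9 → fault, evict 7, frames {0,9}
0 → hit
Page faults: 14.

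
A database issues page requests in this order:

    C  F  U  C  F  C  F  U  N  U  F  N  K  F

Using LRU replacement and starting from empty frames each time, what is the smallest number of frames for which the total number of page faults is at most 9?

f=1: 14 faults
f=2: 11 faults
f=3: 5 faults
f=4: 5 faults
f=5: 5 faults
Smallest f with faults ≤ 9 is 3.

3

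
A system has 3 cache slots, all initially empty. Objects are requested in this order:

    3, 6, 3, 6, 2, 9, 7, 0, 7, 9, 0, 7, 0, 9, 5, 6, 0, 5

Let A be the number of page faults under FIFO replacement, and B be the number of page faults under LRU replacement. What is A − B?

Under FIFO: F F . . F F F F . . . . . . F F . . → 8 faults.
Under LRU: F F . . F F F F . . . . . . F F F . → 9 faults.
A − B = 8 − 9 = -1.

-1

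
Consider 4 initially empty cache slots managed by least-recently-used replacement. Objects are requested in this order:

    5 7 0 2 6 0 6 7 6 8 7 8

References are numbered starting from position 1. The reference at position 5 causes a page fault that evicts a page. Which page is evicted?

5

pos 1: 5 -> miss, frames (5)
pos 2: 7 -> miss, frames (5 7)
pos 3: 0 -> miss, frames (5 7 0)
pos 4: 2 -> miss, frames (5 7 0 2)
pos 5: 6 -> miss, evict 5, frames (7 0 2 6)
At position 5, page 5 is evicted.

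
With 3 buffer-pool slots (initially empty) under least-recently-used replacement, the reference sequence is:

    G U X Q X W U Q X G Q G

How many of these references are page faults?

9

G: fault, frames {G}
U: fault, frames {G,U}
X: fault, frames {G,U,X}
Q: fault, evict G, frames {U,X,Q}
X: hit
W: fault, evict U, frames {Q,X,W}
U: fault, evict Q, frames {X,W,U}
Q: fault, evict X, frames {W,U,Q}
X: fault, evict W, frames {U,Q,X}
G: fault, evict U, frames {Q,X,G}
Q: hit
G: hit
Page faults: 9.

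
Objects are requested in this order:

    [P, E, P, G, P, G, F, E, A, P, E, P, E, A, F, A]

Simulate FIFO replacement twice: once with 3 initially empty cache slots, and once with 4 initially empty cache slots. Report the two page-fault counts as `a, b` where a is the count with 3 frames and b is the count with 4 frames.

3 frames: F F . F . . F . F F F . . . F F → 9 faults.
4 frames: F F . F . . F . F F F . . . . . → 7 faults.
7 < 9: adding a frame reduced faults, as is typical.

9, 7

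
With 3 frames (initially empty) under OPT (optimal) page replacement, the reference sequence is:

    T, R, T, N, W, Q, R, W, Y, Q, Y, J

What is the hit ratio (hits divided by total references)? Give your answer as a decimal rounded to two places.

T: miss, frames (T)
R: miss, frames (T R)
T: hit
N: miss, frames (T R N)
W: miss, evict N, frames (T R W)
Q: miss, evict T, frames (R W Q)
R: hit
W: hit
Y: miss, evict W, frames (R Q Y)
Q: hit
Y: hit
J: miss, evict Y, frames (R Q J)
Hits: 5 of 12 references → 5/12 = 0.4167.

0.42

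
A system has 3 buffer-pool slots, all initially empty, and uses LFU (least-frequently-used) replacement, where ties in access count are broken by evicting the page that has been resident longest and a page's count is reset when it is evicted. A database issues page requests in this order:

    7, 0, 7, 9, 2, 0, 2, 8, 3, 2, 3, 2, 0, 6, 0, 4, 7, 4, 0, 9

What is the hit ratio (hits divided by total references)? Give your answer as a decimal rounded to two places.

7: miss, frames (7)
0: miss, frames (7 0)
7: hit
9: miss, frames (7 0 9)
2: miss, evict 0, frames (7 9 2)
0: miss, evict 9, frames (7 2 0)
2: hit
8: miss, evict 0, frames (7 2 8)
3: miss, evict 8, frames (7 2 3)
2: hit
3: hit
2: hit
0: miss, evict 7, frames (2 3 0)
6: miss, evict 0, frames (2 3 6)
0: miss, evict 6, frames (2 3 0)
4: miss, evict 0, frames (2 3 4)
7: miss, evict 4, frames (2 3 7)
4: miss, evict 7, frames (2 3 4)
0: miss, evict 4, frames (2 3 0)
9: miss, evict 0, frames (2 3 9)
Hits: 5 of 20 references → 5/20 = 0.2500.

0.25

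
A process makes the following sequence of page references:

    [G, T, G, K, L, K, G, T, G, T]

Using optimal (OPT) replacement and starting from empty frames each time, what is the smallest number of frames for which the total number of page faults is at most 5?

f=1: 10 faults
f=2: 6 faults
f=3: 5 faults
f=4: 4 faults
Smallest f with faults ≤ 5 is 3.

3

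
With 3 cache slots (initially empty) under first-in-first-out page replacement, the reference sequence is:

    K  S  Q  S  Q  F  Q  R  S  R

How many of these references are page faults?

K -> fault, frames (K)
S -> fault, frames (K S)
Q -> fault, frames (K S Q)
S -> hit
Q -> hit
F -> fault, evict K, frames (S Q F)
Q -> hit
R -> fault, evict S, frames (Q F R)
S -> fault, evict Q, frames (F R S)
R -> hit
Page faults: 6.

6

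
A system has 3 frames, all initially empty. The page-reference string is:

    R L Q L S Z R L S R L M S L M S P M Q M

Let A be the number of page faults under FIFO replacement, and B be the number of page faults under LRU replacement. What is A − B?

-1

Under FIFO: F F F . F F F F F . . F . . . . F . F . → 11 faults.
Under LRU: F F F . F F F F F . . F F . . . F . F . → 12 faults.
A − B = 11 − 12 = -1.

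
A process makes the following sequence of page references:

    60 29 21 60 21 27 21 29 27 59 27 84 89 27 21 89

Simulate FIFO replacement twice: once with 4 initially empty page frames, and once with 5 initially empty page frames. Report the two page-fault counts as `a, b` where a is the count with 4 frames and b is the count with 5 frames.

4 frames: F F F . . F . . . F . F F . F . → 8 faults.
5 frames: F F F . . F . . . F . F F . . . → 7 faults.
7 < 8: adding a frame reduced faults, as is typical.

8, 7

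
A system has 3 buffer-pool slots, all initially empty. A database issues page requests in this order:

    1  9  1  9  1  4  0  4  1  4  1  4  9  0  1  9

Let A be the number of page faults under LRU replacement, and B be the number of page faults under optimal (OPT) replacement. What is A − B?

2

Under LRU: F F . . . F F . . . . . F F F . → 7 faults.
Under OPT: F F . . . F F . . . . . F . . . → 5 faults.
A − B = 7 − 5 = 2.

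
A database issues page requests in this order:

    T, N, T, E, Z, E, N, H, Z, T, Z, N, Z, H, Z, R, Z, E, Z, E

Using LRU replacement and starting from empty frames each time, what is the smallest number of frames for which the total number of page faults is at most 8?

4

f=1: 20 faults
f=2: 12 faults
f=3: 12 faults
f=4: 8 faults
f=5: 7 faults
f=6: 6 faults
Smallest f with faults ≤ 8 is 4.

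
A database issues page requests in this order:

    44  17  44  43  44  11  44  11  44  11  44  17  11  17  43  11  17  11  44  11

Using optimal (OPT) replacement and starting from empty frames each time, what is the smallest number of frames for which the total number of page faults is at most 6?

f=1: 20 faults
f=2: 8 faults
f=3: 6 faults
f=4: 4 faults
Smallest f with faults ≤ 6 is 3.

3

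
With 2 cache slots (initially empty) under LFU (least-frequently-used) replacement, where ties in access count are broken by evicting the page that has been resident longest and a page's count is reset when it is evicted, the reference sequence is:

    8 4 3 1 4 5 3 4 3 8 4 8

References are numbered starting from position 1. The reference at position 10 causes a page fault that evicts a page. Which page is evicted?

pos 1: 8 → miss, frames {8}
pos 2: 4 → miss, frames {8,4}
pos 3: 3 → miss, evict 8, frames {4,3}
pos 4: 1 → miss, evict 4, frames {3,1}
pos 5: 4 → miss, evict 3, frames {1,4}
pos 6: 5 → miss, evict 1, frames {4,5}
pos 7: 3 → miss, evict 4, frames {5,3}
pos 8: 4 → miss, evict 5, frames {3,4}
pos 9: 3 → hit
pos 10: 8 → miss, evict 4, frames {3,8}
At position 10, page 4 is evicted.

4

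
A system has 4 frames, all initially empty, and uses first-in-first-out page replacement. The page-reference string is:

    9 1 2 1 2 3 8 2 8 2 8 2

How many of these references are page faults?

5

9 → fault, frames {9}
1 → fault, frames {9,1}
2 → fault, frames {9,1,2}
1 → hit
2 → hit
3 → fault, frames {9,1,2,3}
8 → fault, evict 9, frames {1,2,3,8}
2 → hit
8 → hit
2 → hit
8 → hit
2 → hit
Page faults: 5.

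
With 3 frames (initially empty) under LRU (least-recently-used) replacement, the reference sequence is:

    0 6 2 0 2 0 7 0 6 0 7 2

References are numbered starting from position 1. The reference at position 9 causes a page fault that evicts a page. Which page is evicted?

pos 1: 0: fault, frames [0]
pos 2: 6: fault, frames [0, 6]
pos 3: 2: fault, frames [0, 6, 2]
pos 4: 0: hit
pos 5: 2: hit
pos 6: 0: hit
pos 7: 7: fault, evict 6, frames [2, 0, 7]
pos 8: 0: hit
pos 9: 6: fault, evict 2, frames [7, 0, 6]
At position 9, page 2 is evicted.

2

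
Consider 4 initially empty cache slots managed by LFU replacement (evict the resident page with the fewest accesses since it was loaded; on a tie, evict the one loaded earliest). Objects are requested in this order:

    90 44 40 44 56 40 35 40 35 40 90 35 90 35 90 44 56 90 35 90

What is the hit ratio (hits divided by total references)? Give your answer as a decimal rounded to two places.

90: fault, frames {90}
44: fault, frames {90,44}
40: fault, frames {90,44,40}
44: hit
56: fault, frames {90,44,40,56}
40: hit
35: fault, evict 90, frames {44,40,56,35}
40: hit
35: hit
40: hit
90: fault, evict 56, frames {44,40,35,90}
35: hit
90: hit
35: hit
90: hit
44: hit
56: fault, evict 44, frames {40,35,90,56}
90: hit
35: hit
90: hit
Hits: 13 of 20 references → 13/20 = 0.6500.

0.65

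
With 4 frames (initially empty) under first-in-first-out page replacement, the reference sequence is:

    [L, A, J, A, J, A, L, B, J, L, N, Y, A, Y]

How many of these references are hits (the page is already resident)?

L: miss, frames [L]
A: miss, frames [L, A]
J: miss, frames [L, A, J]
A: hit
J: hit
A: hit
L: hit
B: miss, frames [L, A, J, B]
J: hit
L: hit
N: miss, evict L, frames [A, J, B, N]
Y: miss, evict A, frames [J, B, N, Y]
A: miss, evict J, frames [B, N, Y, A]
Y: hit
Hits: 7.

7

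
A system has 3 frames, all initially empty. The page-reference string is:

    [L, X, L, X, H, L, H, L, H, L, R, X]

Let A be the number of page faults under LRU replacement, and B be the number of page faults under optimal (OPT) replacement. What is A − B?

1

Under LRU: F F . . F . . . . . F F → 5 faults.
Under OPT: F F . . F . . . . . F . → 4 faults.
A − B = 5 − 4 = 1.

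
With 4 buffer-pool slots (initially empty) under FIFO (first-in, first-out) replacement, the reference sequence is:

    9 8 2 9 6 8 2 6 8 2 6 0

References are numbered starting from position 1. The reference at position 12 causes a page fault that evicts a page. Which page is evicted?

pos 1: 9 -> fault, frames {9}
pos 2: 8 -> fault, frames {9,8}
pos 3: 2 -> fault, frames {9,8,2}
pos 4: 9 -> hit
pos 5: 6 -> fault, frames {9,8,2,6}
pos 6: 8 -> hit
pos 7: 2 -> hit
pos 8: 6 -> hit
pos 9: 8 -> hit
pos 10: 2 -> hit
pos 11: 6 -> hit
pos 12: 0 -> fault, evict 9, frames {8,2,6,0}
At position 12, page 9 is evicted.

9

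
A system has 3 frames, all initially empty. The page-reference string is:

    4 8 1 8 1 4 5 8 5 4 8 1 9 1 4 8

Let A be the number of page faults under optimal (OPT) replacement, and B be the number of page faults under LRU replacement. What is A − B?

-2

Under OPT: F F F . . . F . . . . F F . . F → 7 faults.
Under LRU: F F F . . . F F . . . F F . F F → 9 faults.
A − B = 7 − 9 = -2.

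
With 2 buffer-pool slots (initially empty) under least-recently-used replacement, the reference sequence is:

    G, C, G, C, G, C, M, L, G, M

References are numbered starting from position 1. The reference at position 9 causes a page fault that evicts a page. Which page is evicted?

M

pos 1: G -> fault, frames (G)
pos 2: C -> fault, frames (G C)
pos 3: G -> hit
pos 4: C -> hit
pos 5: G -> hit
pos 6: C -> hit
pos 7: M -> fault, evict G, frames (C M)
pos 8: L -> fault, evict C, frames (M L)
pos 9: G -> fault, evict M, frames (L G)
At position 9, page M is evicted.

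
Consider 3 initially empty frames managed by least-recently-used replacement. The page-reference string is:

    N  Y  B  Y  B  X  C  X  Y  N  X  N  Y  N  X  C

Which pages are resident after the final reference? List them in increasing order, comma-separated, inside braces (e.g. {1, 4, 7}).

{C, N, X}

N → miss, frames [N]
Y → miss, frames [N, Y]
B → miss, frames [N, Y, B]
Y → hit
B → hit
X → miss, evict N, frames [Y, B, X]
C → miss, evict Y, frames [B, X, C]
X → hit
Y → miss, evict B, frames [C, X, Y]
N → miss, evict C, frames [X, Y, N]
X → hit
N → hit
Y → hit
N → hit
X → hit
C → miss, evict Y, frames [N, X, C]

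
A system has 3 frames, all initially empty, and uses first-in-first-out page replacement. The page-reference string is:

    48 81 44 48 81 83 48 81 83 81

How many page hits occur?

4

48: miss, frames [48]
81: miss, frames [48, 81]
44: miss, frames [48, 81, 44]
48: hit
81: hit
83: miss, evict 48, frames [81, 44, 83]
48: miss, evict 81, frames [44, 83, 48]
81: miss, evict 44, frames [83, 48, 81]
83: hit
81: hit
Hits: 4.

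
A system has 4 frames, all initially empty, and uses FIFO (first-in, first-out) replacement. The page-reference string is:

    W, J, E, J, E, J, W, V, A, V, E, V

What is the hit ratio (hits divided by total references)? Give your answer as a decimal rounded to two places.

0.58

W → miss, frames [W]
J → miss, frames [W, J]
E → miss, frames [W, J, E]
J → hit
E → hit
J → hit
W → hit
V → miss, frames [W, J, E, V]
A → miss, evict W, frames [J, E, V, A]
V → hit
E → hit
V → hit
Hits: 7 of 12 references → 7/12 = 0.5833.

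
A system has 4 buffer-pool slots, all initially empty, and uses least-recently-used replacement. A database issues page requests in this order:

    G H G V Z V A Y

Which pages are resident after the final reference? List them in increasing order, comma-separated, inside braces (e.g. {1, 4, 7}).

G → miss, frames [G]
H → miss, frames [G, H]
G → hit
V → miss, frames [H, G, V]
Z → miss, frames [H, G, V, Z]
V → hit
A → miss, evict H, frames [G, Z, V, A]
Y → miss, evict G, frames [Z, V, A, Y]

{A, V, Y, Z}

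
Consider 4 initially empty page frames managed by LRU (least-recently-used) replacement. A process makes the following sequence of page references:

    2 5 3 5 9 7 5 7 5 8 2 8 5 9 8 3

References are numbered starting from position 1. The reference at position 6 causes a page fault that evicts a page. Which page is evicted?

pos 1: 2 -> fault, frames [2]
pos 2: 5 -> fault, frames [2, 5]
pos 3: 3 -> fault, frames [2, 5, 3]
pos 4: 5 -> hit
pos 5: 9 -> fault, frames [2, 3, 5, 9]
pos 6: 7 -> fault, evict 2, frames [3, 5, 9, 7]
At position 6, page 2 is evicted.

2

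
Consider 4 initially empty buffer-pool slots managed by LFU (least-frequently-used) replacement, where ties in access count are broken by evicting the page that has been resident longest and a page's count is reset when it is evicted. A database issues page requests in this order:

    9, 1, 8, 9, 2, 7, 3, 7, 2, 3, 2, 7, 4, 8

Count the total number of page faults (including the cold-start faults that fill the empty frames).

8

9 -> miss, frames (9)
1 -> miss, frames (9 1)
8 -> miss, frames (9 1 8)
9 -> hit
2 -> miss, frames (9 1 8 2)
7 -> miss, evict 1, frames (9 8 2 7)
3 -> miss, evict 8, frames (9 2 7 3)
7 -> hit
2 -> hit
3 -> hit
2 -> hit
7 -> hit
4 -> miss, evict 9, frames (2 7 3 4)
8 -> miss, evict 4, frames (2 7 3 8)
Page faults: 8.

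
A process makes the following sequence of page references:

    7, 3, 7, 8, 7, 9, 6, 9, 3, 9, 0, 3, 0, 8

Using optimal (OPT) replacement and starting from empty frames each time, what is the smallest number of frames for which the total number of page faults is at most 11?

2

f=1: 14 faults
f=2: 8 faults
f=3: 7 faults
f=4: 6 faults
f=5: 6 faults
f=6: 6 faults
Smallest f with faults ≤ 11 is 2.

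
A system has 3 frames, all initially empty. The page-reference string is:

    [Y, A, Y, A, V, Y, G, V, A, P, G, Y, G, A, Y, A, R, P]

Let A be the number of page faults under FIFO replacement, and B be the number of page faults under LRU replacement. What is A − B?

-2

Under FIFO: F F . . F . F . . F . F . F . . F F → 9 faults.
Under LRU: F F . . F . F . F F F F . F . . F F → 11 faults.
A − B = 9 − 11 = -2.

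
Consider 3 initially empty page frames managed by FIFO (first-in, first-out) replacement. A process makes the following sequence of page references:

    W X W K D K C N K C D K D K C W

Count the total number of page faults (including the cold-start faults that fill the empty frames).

10

W -> fault, frames (W)
X -> fault, frames (W X)
W -> hit
K -> fault, frames (W X K)
D -> fault, evict W, frames (X K D)
K -> hit
C -> fault, evict X, frames (K D C)
N -> fault, evict K, frames (D C N)
K -> fault, evict D, frames (C N K)
C -> hit
D -> fault, evict C, frames (N K D)
K -> hit
D -> hit
K -> hit
C -> fault, evict N, frames (K D C)
W -> fault, evict K, frames (D C W)
Page faults: 10.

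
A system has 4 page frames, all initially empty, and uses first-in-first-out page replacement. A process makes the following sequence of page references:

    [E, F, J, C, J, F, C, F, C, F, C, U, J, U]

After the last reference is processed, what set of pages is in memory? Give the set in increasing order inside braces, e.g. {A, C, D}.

E → fault, frames (E)
F → fault, frames (E F)
J → fault, frames (E F J)
C → fault, frames (E F J C)
J → hit
F → hit
C → hit
F → hit
C → hit
F → hit
C → hit
U → fault, evict E, frames (F J C U)
J → hit
U → hit

{C, F, J, U}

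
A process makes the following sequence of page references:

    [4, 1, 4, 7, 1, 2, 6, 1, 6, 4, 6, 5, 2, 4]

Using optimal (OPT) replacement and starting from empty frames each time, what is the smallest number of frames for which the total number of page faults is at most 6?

4

f=1: 14 faults
f=2: 8 faults
f=3: 7 faults
f=4: 6 faults
f=5: 6 faults
f=6: 6 faults
Smallest f with faults ≤ 6 is 4.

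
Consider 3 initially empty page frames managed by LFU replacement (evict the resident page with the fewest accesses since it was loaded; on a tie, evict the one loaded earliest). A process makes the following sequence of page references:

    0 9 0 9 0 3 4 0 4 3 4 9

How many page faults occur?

6

0 -> miss, frames [0]
9 -> miss, frames [0, 9]
0 -> hit
9 -> hit
0 -> hit
3 -> miss, frames [0, 9, 3]
4 -> miss, evict 3, frames [0, 9, 4]
0 -> hit
4 -> hit
3 -> miss, evict 9, frames [0, 4, 3]
4 -> hit
9 -> miss, evict 3, frames [0, 4, 9]
Page faults: 6.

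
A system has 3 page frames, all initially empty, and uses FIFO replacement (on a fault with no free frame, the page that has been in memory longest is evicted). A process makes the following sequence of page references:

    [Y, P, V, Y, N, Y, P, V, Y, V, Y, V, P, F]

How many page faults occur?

Y: fault, frames {Y}
P: fault, frames {Y,P}
V: fault, frames {Y,P,V}
Y: hit
N: fault, evict Y, frames {P,V,N}
Y: fault, evict P, frames {V,N,Y}
P: fault, evict V, frames {N,Y,P}
V: fault, evict N, frames {Y,P,V}
Y: hit
V: hit
Y: hit
V: hit
P: hit
F: fault, evict Y, frames {P,V,F}
Page faults: 8.

8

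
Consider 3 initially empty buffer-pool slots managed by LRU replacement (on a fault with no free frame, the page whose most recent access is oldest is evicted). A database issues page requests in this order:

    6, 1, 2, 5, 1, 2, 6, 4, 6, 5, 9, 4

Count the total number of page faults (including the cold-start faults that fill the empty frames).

6: fault, frames {6}
1: fault, frames {6,1}
2: fault, frames {6,1,2}
5: fault, evict 6, frames {1,2,5}
1: hit
2: hit
6: fault, evict 5, frames {1,2,6}
4: fault, evict 1, frames {2,6,4}
6: hit
5: fault, evict 2, frames {4,6,5}
9: fault, evict 4, frames {6,5,9}
4: fault, evict 6, frames {5,9,4}
Page faults: 9.

9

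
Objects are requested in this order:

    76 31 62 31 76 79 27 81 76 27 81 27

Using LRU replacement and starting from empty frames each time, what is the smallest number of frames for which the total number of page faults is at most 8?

f=1: 12 faults
f=2: 10 faults
f=3: 7 faults
f=4: 6 faults
f=5: 6 faults
f=6: 6 faults
Smallest f with faults ≤ 8 is 3.

3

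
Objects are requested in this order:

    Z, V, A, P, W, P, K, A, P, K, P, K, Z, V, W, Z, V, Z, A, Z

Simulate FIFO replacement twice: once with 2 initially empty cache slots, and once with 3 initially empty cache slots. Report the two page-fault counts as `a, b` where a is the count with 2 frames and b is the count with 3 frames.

2 frames: F F F F F . F F F F . . F F F F F . F F → 16 faults.
3 frames: F F F F F . F F F . . . F F F . . . F F → 13 faults.
13 < 16: adding a frame reduced faults, as is typical.

16, 13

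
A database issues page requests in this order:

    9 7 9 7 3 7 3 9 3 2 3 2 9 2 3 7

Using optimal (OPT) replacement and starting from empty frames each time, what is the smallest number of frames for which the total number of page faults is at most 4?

f=1: 16 faults
f=2: 8 faults
f=3: 5 faults
f=4: 4 faults
Smallest f with faults ≤ 4 is 4.

4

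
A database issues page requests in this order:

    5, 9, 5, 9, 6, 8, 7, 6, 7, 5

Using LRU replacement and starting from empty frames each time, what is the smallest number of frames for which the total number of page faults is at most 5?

f=1: 10 faults
f=2: 7 faults
f=3: 6 faults
f=4: 6 faults
f=5: 5 faults
Smallest f with faults ≤ 5 is 5.

5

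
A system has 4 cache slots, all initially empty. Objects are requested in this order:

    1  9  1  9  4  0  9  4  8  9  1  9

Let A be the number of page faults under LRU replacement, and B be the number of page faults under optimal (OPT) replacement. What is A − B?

1

Under LRU: F F . . F F . . F . F . → 6 faults.
Under OPT: F F . . F F . . F . . . → 5 faults.
A − B = 6 − 5 = 1.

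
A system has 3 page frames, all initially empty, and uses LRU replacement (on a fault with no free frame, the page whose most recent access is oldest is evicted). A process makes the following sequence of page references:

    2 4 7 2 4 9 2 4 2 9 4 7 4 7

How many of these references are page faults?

2 -> fault, frames {2}
4 -> fault, frames {2,4}
7 -> fault, frames {2,4,7}
2 -> hit
4 -> hit
9 -> fault, evict 7, frames {2,4,9}
2 -> hit
4 -> hit
2 -> hit
9 -> hit
4 -> hit
7 -> fault, evict 2, frames {9,4,7}
4 -> hit
7 -> hit
Page faults: 5.

5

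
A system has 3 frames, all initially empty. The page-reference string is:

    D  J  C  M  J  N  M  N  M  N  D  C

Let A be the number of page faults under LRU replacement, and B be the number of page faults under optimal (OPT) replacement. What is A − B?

Under LRU: F F F F . F . . . . F F → 7 faults.
Under OPT: F F F F . F . . . . . F → 6 faults.
A − B = 7 − 6 = 1.

1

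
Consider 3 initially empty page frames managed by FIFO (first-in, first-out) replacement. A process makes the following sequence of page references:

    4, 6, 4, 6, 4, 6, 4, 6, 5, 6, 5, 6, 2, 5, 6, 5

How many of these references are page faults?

4 → fault, frames (4)
6 → fault, frames (4 6)
4 → hit
6 → hit
4 → hit
6 → hit
4 → hit
6 → hit
5 → fault, frames (4 6 5)
6 → hit
5 → hit
6 → hit
2 → fault, evict 4, frames (6 5 2)
5 → hit
6 → hit
5 → hit
Page faults: 4.

4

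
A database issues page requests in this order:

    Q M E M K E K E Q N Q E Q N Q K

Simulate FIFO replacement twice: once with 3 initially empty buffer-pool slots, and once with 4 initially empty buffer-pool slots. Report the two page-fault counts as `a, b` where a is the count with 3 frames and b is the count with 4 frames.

3 frames: F F F . F . . . F F . F . . . F → 8 faults.
4 frames: F F F . F . . . . F F . . . . . → 6 faults.
6 < 8: adding a frame reduced faults, as is typical.

8, 6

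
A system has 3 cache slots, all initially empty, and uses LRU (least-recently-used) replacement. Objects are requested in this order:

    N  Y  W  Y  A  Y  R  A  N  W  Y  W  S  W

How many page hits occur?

N → miss, frames [N]
Y → miss, frames [N, Y]
W → miss, frames [N, Y, W]
Y → hit
A → miss, evict N, frames [W, Y, A]
Y → hit
R → miss, evict W, frames [A, Y, R]
A → hit
N → miss, evict Y, frames [R, A, N]
W → miss, evict R, frames [A, N, W]
Y → miss, evict A, frames [N, W, Y]
W → hit
S → miss, evict N, frames [Y, W, S]
W → hit
Hits: 5.

5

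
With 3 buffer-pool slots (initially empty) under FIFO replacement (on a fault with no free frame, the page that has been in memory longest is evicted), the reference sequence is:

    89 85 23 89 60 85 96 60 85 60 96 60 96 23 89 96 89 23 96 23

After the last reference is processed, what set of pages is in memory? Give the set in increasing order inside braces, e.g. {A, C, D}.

89 → miss, frames [89]
85 → miss, frames [89, 85]
23 → miss, frames [89, 85, 23]
89 → hit
60 → miss, evict 89, frames [85, 23, 60]
85 → hit
96 → miss, evict 85, frames [23, 60, 96]
60 → hit
85 → miss, evict 23, frames [60, 96, 85]
60 → hit
96 → hit
60 → hit
96 → hit
23 → miss, evict 60, frames [96, 85, 23]
89 → miss, evict 96, frames [85, 23, 89]
96 → miss, evict 85, frames [23, 89, 96]
89 → hit
23 → hit
96 → hit
23 → hit

{23, 89, 96}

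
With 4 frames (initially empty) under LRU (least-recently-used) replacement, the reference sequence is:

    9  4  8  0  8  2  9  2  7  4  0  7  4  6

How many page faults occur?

9 -> miss, frames [9]
4 -> miss, frames [9, 4]
8 -> miss, frames [9, 4, 8]
0 -> miss, frames [9, 4, 8, 0]
8 -> hit
2 -> miss, evict 9, frames [4, 0, 8, 2]
9 -> miss, evict 4, frames [0, 8, 2, 9]
2 -> hit
7 -> miss, evict 0, frames [8, 9, 2, 7]
4 -> miss, evict 8, frames [9, 2, 7, 4]
0 -> miss, evict 9, frames [2, 7, 4, 0]
7 -> hit
4 -> hit
6 -> miss, evict 2, frames [0, 7, 4, 6]
Page faults: 10.

10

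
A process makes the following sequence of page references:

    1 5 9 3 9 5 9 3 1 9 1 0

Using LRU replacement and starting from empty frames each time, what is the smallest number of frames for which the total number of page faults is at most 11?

2

f=1: 12 faults
f=2: 9 faults
f=3: 6 faults
f=4: 5 faults
f=5: 5 faults
Smallest f with faults ≤ 11 is 2.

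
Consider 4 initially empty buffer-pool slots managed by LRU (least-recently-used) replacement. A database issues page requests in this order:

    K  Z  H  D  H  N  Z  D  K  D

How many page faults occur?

K -> fault, frames (K)
Z -> fault, frames (K Z)
H -> fault, frames (K Z H)
D -> fault, frames (K Z H D)
H -> hit
N -> fault, evict K, frames (Z D H N)
Z -> hit
D -> hit
K -> fault, evict H, frames (N Z D K)
D -> hit
Page faults: 6.

6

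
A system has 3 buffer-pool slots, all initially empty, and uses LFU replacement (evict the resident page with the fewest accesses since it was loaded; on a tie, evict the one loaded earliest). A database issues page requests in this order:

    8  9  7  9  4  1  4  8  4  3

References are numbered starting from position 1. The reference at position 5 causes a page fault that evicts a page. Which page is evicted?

pos 1: 8 -> miss, frames (8)
pos 2: 9 -> miss, frames (8 9)
pos 3: 7 -> miss, frames (8 9 7)
pos 4: 9 -> hit
pos 5: 4 -> miss, evict 8, frames (9 7 4)
At position 5, page 8 is evicted.

8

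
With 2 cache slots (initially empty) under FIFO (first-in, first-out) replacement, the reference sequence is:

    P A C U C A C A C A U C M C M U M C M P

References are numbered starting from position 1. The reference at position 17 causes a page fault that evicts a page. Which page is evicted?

C

pos 1: P: miss, frames {P}
pos 2: A: miss, frames {P,A}
pos 3: C: miss, evict P, frames {A,C}
pos 4: U: miss, evict A, frames {C,U}
pos 5: C: hit
pos 6: A: miss, evict C, frames {U,A}
pos 7: C: miss, evict U, frames {A,C}
pos 8: A: hit
pos 9: C: hit
pos 10: A: hit
pos 11: U: miss, evict A, frames {C,U}
pos 12: C: hit
pos 13: M: miss, evict C, frames {U,M}
pos 14: C: miss, evict U, frames {M,C}
pos 15: M: hit
pos 16: U: miss, evict M, frames {C,U}
pos 17: M: miss, evict C, frames {U,M}
At position 17, page C is evicted.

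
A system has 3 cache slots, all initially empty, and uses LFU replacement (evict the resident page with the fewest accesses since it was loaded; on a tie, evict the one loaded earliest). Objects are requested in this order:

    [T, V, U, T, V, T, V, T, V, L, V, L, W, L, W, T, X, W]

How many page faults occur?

T: fault, frames {T}
V: fault, frames {T,V}
U: fault, frames {T,V,U}
T: hit
V: hit
T: hit
V: hit
T: hit
V: hit
L: fault, evict U, frames {T,V,L}
V: hit
L: hit
W: fault, evict L, frames {T,V,W}
L: fault, evict W, frames {T,V,L}
W: fault, evict L, frames {T,V,W}
T: hit
X: fault, evict W, frames {T,V,X}
W: fault, evict X, frames {T,V,W}
Page faults: 9.

9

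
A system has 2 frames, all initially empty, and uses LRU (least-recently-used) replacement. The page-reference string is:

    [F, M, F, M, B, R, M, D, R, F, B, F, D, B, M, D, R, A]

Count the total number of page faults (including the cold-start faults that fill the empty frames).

F → miss, frames [F]
M → miss, frames [F, M]
F → hit
M → hit
B → miss, evict F, frames [M, B]
R → miss, evict M, frames [B, R]
M → miss, evict B, frames [R, M]
D → miss, evict R, frames [M, D]
R → miss, evict M, frames [D, R]
F → miss, evict D, frames [R, F]
B → miss, evict R, frames [F, B]
F → hit
D → miss, evict B, frames [F, D]
B → miss, evict F, frames [D, B]
M → miss, evict D, frames [B, M]
D → miss, evict B, frames [M, D]
R → miss, evict M, frames [D, R]
A → miss, evict D, frames [R, A]
Page faults: 15.

15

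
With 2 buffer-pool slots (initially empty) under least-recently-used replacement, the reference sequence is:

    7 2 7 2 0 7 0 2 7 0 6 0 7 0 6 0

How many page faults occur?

7 -> fault, frames {7}
2 -> fault, frames {7,2}
7 -> hit
2 -> hit
0 -> fault, evict 7, frames {2,0}
7 -> fault, evict 2, frames {0,7}
0 -> hit
2 -> fault, evict 7, frames {0,2}
7 -> fault, evict 0, frames {2,7}
0 -> fault, evict 2, frames {7,0}
6 -> fault, evict 7, frames {0,6}
0 -> hit
7 -> fault, evict 6, frames {0,7}
0 -> hit
6 -> fault, evict 7, frames {0,6}
0 -> hit
Page faults: 10.

10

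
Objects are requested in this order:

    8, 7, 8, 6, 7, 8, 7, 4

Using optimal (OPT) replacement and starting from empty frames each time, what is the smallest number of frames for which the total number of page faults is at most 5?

2

f=1: 8 faults
f=2: 5 faults
f=3: 4 faults
f=4: 4 faults
Smallest f with faults ≤ 5 is 2.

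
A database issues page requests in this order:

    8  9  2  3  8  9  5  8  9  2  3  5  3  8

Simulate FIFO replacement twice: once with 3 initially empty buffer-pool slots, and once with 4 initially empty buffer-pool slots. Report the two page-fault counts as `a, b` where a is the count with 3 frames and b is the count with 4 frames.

10, 11

3 frames: F F F F F F F . . F F . . F → 10 faults.
4 frames: F F F F . . F F F F F F . F → 11 faults.
11 > 10: adding a frame increased faults — Belady's anomaly.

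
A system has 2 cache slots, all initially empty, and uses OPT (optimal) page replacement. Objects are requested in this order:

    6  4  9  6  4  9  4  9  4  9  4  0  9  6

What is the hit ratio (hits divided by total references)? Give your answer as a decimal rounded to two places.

6 -> fault, frames [6]
4 -> fault, frames [6, 4]
9 -> fault, evict 4, frames [6, 9]
6 -> hit
4 -> fault, evict 6, frames [9, 4]
9 -> hit
4 -> hit
9 -> hit
4 -> hit
9 -> hit
4 -> hit
0 -> fault, evict 4, frames [9, 0]
9 -> hit
6 -> fault, evict 0, frames [9, 6]
Hits: 8 of 14 references → 8/14 = 0.5714.

0.57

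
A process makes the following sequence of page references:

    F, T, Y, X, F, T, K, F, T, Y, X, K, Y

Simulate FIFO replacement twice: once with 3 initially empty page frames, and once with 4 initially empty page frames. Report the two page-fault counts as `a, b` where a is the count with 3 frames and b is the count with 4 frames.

9, 10

3 frames: F F F F F F F . . F F . . → 9 faults.
4 frames: F F F F . . F F F F F F . → 10 faults.
10 > 9: adding a frame increased faults — Belady's anomaly.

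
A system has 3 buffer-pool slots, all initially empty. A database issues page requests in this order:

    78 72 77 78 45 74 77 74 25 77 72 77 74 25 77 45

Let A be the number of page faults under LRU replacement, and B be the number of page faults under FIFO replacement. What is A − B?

-1

Under LRU: F F F . F F F . F . F . F F . F → 11 faults.
Under FIFO: F F F . F F . . F F F . F F F F → 12 faults.
A − B = 11 − 12 = -1.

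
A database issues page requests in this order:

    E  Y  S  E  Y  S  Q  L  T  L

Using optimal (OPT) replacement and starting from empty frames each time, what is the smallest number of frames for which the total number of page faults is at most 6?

f=1: 10 faults
f=2: 7 faults
f=3: 6 faults
f=4: 6 faults
f=5: 6 faults
f=6: 6 faults
Smallest f with faults ≤ 6 is 3.

3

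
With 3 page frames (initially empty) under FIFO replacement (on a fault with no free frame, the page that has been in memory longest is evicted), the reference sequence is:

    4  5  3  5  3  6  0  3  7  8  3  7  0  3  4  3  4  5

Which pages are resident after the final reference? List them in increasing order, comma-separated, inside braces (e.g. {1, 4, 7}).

{0, 4, 5}

4 → miss, frames {4}
5 → miss, frames {4,5}
3 → miss, frames {4,5,3}
5 → hit
3 → hit
6 → miss, evict 4, frames {5,3,6}
0 → miss, evict 5, frames {3,6,0}
3 → hit
7 → miss, evict 3, frames {6,0,7}
8 → miss, evict 6, frames {0,7,8}
3 → miss, evict 0, frames {7,8,3}
7 → hit
0 → miss, evict 7, frames {8,3,0}
3 → hit
4 → miss, evict 8, frames {3,0,4}
3 → hit
4 → hit
5 → miss, evict 3, frames {0,4,5}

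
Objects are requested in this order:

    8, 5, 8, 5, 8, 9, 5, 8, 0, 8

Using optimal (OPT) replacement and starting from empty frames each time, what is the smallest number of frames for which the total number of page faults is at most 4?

3

f=1: 10 faults
f=2: 5 faults
f=3: 4 faults
f=4: 4 faults
Smallest f with faults ≤ 4 is 3.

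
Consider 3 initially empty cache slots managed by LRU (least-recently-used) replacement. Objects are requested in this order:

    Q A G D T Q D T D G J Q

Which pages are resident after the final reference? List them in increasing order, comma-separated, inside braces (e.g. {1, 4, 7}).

{G, J, Q}

Q → fault, frames {Q}
A → fault, frames {Q,A}
G → fault, frames {Q,A,G}
D → fault, evict Q, frames {A,G,D}
T → fault, evict A, frames {G,D,T}
Q → fault, evict G, frames {D,T,Q}
D → hit
T → hit
D → hit
G → fault, evict Q, frames {T,D,G}
J → fault, evict T, frames {D,G,J}
Q → fault, evict D, frames {G,J,Q}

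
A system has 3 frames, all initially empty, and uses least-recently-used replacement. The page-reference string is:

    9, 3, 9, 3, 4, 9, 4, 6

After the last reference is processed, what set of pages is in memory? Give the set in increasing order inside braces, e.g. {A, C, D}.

9: miss, frames {9}
3: miss, frames {9,3}
9: hit
3: hit
4: miss, frames {9,3,4}
9: hit
4: hit
6: miss, evict 3, frames {9,4,6}

{4, 6, 9}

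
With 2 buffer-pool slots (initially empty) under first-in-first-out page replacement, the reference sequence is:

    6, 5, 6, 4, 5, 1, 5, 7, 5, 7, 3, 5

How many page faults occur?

6 → miss, frames (6)
5 → miss, frames (6 5)
6 → hit
4 → miss, evict 6, frames (5 4)
5 → hit
1 → miss, evict 5, frames (4 1)
5 → miss, evict 4, frames (1 5)
7 → miss, evict 1, frames (5 7)
5 → hit
7 → hit
3 → miss, evict 5, frames (7 3)
5 → miss, evict 7, frames (3 5)
Page faults: 8.

8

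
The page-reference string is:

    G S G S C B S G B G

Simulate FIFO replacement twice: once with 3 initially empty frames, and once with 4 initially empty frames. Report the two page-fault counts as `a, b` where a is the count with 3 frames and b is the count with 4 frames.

3 frames: F F . . F F . F . . → 5 faults.
4 frames: F F . . F F . . . . → 4 faults.
4 < 5: adding a frame reduced faults, as is typical.

5, 4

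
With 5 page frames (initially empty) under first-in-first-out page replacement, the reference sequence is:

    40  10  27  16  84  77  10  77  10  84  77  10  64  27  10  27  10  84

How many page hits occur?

40: miss, frames [40]
10: miss, frames [40, 10]
27: miss, frames [40, 10, 27]
16: miss, frames [40, 10, 27, 16]
84: miss, frames [40, 10, 27, 16, 84]
77: miss, evict 40, frames [10, 27, 16, 84, 77]
10: hit
77: hit
10: hit
84: hit
77: hit
10: hit
64: miss, evict 10, frames [27, 16, 84, 77, 64]
27: hit
10: miss, evict 27, frames [16, 84, 77, 64, 10]
27: miss, evict 16, frames [84, 77, 64, 10, 27]
10: hit
84: hit
Hits: 9.

9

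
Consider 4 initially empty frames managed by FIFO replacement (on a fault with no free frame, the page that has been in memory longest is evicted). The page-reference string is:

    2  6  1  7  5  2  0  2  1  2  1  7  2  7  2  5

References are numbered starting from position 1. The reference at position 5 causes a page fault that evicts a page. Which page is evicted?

pos 1: 2 -> miss, frames {2}
pos 2: 6 -> miss, frames {2,6}
pos 3: 1 -> miss, frames {2,6,1}
pos 4: 7 -> miss, frames {2,6,1,7}
pos 5: 5 -> miss, evict 2, frames {6,1,7,5}
At position 5, page 2 is evicted.

2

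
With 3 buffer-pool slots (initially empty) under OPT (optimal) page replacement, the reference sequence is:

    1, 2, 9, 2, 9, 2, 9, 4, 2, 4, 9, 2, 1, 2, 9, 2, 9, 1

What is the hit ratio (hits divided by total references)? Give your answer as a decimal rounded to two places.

1 -> miss, frames {1}
2 -> miss, frames {1,2}
9 -> miss, frames {1,2,9}
2 -> hit
9 -> hit
2 -> hit
9 -> hit
4 -> miss, evict 1, frames {2,9,4}
2 -> hit
4 -> hit
9 -> hit
2 -> hit
1 -> miss, evict 4, frames {2,9,1}
2 -> hit
9 -> hit
2 -> hit
9 -> hit
1 -> hit
Hits: 13 of 18 references → 13/18 = 0.7222.

0.72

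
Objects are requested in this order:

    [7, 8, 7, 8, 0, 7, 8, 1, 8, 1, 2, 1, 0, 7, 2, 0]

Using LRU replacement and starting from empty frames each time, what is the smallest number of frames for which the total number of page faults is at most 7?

4

f=1: 16 faults
f=2: 11 faults
f=3: 8 faults
f=4: 7 faults
f=5: 5 faults
Smallest f with faults ≤ 7 is 4.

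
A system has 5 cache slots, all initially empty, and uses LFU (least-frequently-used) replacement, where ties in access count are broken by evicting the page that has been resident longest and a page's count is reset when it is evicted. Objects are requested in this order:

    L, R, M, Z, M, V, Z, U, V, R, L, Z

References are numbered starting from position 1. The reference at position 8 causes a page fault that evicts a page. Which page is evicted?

L

pos 1: L -> miss, frames {L}
pos 2: R -> miss, frames {L,R}
pos 3: M -> miss, frames {L,R,M}
pos 4: Z -> miss, frames {L,R,M,Z}
pos 5: M -> hit
pos 6: V -> miss, frames {L,R,M,Z,V}
pos 7: Z -> hit
pos 8: U -> miss, evict L, frames {R,M,Z,V,U}
At position 8, page L is evicted.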